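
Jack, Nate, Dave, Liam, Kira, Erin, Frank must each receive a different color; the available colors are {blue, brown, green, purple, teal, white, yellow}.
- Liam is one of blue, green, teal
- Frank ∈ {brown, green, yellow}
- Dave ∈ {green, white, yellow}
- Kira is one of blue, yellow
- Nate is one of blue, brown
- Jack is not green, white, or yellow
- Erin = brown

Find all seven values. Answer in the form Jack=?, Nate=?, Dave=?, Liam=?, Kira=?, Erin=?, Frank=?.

Jack=purple, Nate=blue, Dave=white, Liam=teal, Kira=yellow, Erin=brown, Frank=green

Erin's domain is down to {brown}, so Erin = brown. So Jack, Nate, Frank can't be brown.
That leaves Nate = blue. Strike blue from Jack, Liam, Kira.
Kira has just one choice, so Kira = yellow. Remove yellow from Dave, Frank.
Frank has just one choice, so Frank = green. So Dave, Liam can't be green.
Dave's domain is down to {white}, so Dave = white.
Liam has just one choice, so Liam = teal. Strike teal from Jack.
That leaves Jack = purple.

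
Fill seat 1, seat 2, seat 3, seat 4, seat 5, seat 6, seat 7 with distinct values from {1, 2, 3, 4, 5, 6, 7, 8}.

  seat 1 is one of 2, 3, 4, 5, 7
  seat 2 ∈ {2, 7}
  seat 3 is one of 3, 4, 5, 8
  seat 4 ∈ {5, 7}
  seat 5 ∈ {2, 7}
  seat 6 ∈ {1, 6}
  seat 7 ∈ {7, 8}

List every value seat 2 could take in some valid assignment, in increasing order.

2, 7

seat 2 and seat 5 share exactly the 2 values {2, 7}; by pigeonhole those values go to them, so strike 2, 7 from seat 1, seat 4, seat 7.
seat 4 has just one choice, so seat 4 = 5. So seat 1, seat 3 can't be 5.
seat 7's domain is down to {8}, so seat 7 = 8. Eliminate 8 elsewhere: seat 3.
No further eliminations apply; seat 2 can still be any of 2, 7.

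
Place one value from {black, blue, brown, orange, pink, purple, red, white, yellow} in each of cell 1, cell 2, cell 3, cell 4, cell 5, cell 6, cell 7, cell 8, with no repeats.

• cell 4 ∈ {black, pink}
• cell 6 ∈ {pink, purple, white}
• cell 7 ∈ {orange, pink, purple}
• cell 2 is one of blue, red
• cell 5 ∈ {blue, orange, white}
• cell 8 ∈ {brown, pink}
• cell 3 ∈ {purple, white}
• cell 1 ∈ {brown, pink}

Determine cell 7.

Among the 8 variables, black fits only cell 4 (and all 8 values in {black, blue, brown, orange, pink, purple, red, white} must be used), so cell 4 = black.
The 7 still-open variables together cover exactly {blue, brown, orange, pink, purple, red, white} — 7 values for 7 variables — and red appears only in cell 2's list, so cell 2 = red.
The 6 still-open variables draw from only 6 values {blue, brown, orange, pink, purple, white}, so each is used; only cell 5 can be blue, hence cell 5 = blue.
Among the 5 still-open variables, orange fits only cell 7 (and all 5 values in {brown, orange, pink, purple, white} must be used), so cell 7 = orange.

orange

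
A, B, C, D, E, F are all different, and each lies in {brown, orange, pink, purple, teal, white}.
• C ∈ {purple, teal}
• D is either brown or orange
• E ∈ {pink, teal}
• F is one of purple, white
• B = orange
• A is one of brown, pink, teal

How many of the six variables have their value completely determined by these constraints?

4

B has just one choice, so B = orange. Remove orange from D.
That leaves D = brown. Remove brown from A.
The 4 still-open variables together cover exactly {pink, purple, teal, white} — 4 values for 4 variables — and white appears only in F's list, so F = white.
Among the 3 still-open variables, purple fits only C (and all 3 values in {pink, purple, teal} must be used), so C = purple.
Determined: B=orange, C=purple, D=brown, F=white. The other variables each still have more than one consistent value. That makes 4.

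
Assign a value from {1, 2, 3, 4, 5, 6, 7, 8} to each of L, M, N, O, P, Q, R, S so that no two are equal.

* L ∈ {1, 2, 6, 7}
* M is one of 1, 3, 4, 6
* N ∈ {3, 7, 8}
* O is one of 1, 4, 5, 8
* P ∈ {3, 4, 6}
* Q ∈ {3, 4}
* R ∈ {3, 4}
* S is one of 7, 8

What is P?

The 8 variables draw from only 8 values {1, 2, 3, 4, 5, 6, 7, 8}, so each is used; only L can be 2, hence L = 2.
The 7 still-open variables together cover exactly {1, 3, 4, 5, 6, 7, 8} — 7 values for 7 variables — and 5 appears only in O's list, so O = 5.
The 6 still-open variables together cover exactly {1, 3, 4, 6, 7, 8} — 6 values for 6 variables — and 1 appears only in M's list, so M = 1.
The 5 still-open variables draw from only 5 values {3, 4, 6, 7, 8}, so each is used; only P can be 6, hence P = 6.

6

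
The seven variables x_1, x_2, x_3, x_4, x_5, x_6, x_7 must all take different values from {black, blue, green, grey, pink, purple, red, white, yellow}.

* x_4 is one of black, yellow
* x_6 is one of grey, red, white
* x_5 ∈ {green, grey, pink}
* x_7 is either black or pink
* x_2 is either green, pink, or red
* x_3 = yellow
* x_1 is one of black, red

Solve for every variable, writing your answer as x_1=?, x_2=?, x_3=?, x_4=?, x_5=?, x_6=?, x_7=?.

x_1=red, x_2=green, x_3=yellow, x_4=black, x_5=grey, x_6=white, x_7=pink

x_3 has just one choice, so x_3 = yellow. Remove yellow from x_4.
That leaves x_4 = black. Remove black from x_1, x_7.
x_7 has just one choice, so x_7 = pink. So x_2, x_5 can't be pink.
x_1's domain is down to {red}, so x_1 = red. So x_2, x_6 can't be red.
That leaves x_2 = green. Eliminate green elsewhere: x_5.
x_5 must be grey (only option left). Remove grey from x_6.
x_6 must be white (only option left).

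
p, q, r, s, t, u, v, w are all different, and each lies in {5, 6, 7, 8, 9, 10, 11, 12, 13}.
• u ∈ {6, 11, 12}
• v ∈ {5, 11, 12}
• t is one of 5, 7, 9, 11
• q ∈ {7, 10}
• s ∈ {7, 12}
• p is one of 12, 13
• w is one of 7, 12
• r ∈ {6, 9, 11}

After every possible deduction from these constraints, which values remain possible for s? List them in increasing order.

7, 12

The 8 variables together cover exactly {5, 6, 7, 9, 10, 11, 12, 13} — 8 values for 8 variables — and 10 appears only in q's list, so q = 10.
The 7 still-open variables together cover exactly {5, 6, 7, 9, 11, 12, 13} — 7 values for 7 variables — and 13 appears only in p's list, so p = 13.
s and w share exactly the 2 values {7, 12}; by pigeonhole those values go to them, so strike 7, 12 from t, u, v.
No further eliminations apply; s can still be any of 7, 12.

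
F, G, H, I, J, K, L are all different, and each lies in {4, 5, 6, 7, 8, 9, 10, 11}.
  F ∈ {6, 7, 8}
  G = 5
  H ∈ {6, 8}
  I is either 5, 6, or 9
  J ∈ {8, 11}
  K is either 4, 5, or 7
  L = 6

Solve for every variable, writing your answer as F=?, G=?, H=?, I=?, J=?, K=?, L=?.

G must be 5 (only option left). So I, K can't be 5.
L's domain is down to {6}, so L = 6. Strike 6 from F, H, I.
H's domain is down to {8}, so H = 8. Remove 8 from F, J.
That leaves I = 9.
J's domain is down to {11}, so J = 11.
F must be 7 (only option left). Eliminate 7 elsewhere: K.
K must be 4 (only option left).

F=7, G=5, H=8, I=9, J=11, K=4, L=6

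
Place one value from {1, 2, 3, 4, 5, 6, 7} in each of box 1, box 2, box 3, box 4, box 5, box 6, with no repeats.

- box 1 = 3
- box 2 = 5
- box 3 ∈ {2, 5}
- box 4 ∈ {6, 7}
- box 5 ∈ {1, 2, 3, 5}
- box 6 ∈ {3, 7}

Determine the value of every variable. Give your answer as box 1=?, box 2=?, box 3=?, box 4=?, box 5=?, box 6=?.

box 1 must be 3 (only option left). So box 5, box 6 can't be 3.
box 2 has just one choice, so box 2 = 5. Strike 5 from box 3, box 5.
box 3's domain is down to {2}, so box 3 = 2. Remove 2 from box 5.
box 5 must be 1 (only option left).
That leaves box 6 = 7. Strike 7 from box 4.
box 4 must be 6 (only option left).

box 1=3, box 2=5, box 3=2, box 4=6, box 5=1, box 6=7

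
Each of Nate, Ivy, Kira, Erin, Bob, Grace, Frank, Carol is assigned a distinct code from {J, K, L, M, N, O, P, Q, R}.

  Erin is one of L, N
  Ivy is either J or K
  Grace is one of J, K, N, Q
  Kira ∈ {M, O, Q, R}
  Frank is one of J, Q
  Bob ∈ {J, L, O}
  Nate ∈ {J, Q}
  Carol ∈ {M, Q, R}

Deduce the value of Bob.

O

Nate and Frank share exactly the 2 values {J, Q}; by pigeonhole those values go to them, so strike J, Q from Ivy, Kira, Bob, Grace, Carol.
Ivy's domain is down to {K}, so Ivy = K. Remove K from Grace.
That leaves Grace = N. Remove N from Erin.
Erin must be L (only option left). Strike L from Bob.
So Bob = O.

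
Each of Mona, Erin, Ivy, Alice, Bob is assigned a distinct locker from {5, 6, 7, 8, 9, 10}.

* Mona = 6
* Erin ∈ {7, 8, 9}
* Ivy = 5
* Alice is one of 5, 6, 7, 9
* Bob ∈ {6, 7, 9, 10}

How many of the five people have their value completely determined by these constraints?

Mona must be 6 (only option left). Eliminate 6 elsewhere: Alice, Bob.
Ivy has just one choice, so Ivy = 5. Strike 5 from Alice.
Determined: Mona=6, Ivy=5. The other people each still have more than one consistent value. That makes 2.

2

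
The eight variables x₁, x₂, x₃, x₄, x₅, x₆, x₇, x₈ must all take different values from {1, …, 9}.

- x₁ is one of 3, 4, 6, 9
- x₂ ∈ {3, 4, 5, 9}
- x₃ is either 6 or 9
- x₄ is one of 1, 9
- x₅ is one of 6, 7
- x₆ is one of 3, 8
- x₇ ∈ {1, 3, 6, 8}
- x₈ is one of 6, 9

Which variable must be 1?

x₄

Among the 8 variables, 5 fits only x₂ (and all 8 values in {1, 3, 4, 5, 6, 7, 8, 9} must be used), so x₂ = 5.
The 7 still-open variables together cover exactly {1, 3, 4, 6, 7, 8, 9} — 7 values for 7 variables — and 4 appears only in x₁'s list, so x₁ = 4.
The 6 still-open variables together cover exactly {1, 3, 6, 7, 8, 9} — 6 values for 6 variables — and 7 appears only in x₅'s list, so x₅ = 7.
x₃ and x₈ share exactly the 2 values {6, 9}; by pigeonhole those values go to them, so strike 6, 9 from x₄, x₇.
So 1 goes to x₄.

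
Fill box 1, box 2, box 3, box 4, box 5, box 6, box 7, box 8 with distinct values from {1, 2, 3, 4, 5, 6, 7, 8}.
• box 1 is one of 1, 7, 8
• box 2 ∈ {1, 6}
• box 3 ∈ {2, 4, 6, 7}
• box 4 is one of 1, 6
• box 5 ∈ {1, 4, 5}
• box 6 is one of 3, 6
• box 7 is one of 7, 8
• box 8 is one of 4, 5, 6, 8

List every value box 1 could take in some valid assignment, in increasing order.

7, 8

The 8 variables together cover exactly {1, 2, 3, 4, 5, 6, 7, 8} — 8 values for 8 variables — and 2 appears only in box 3's list, so box 3 = 2.
The 7 still-open variables draw from only 7 values {1, 3, 4, 5, 6, 7, 8}, so each is used; only box 6 can be 3, hence box 6 = 3.
The 2 variables box 2 and box 4 are confined to {1, 6}, which locks those values in; drop them from box 1, box 5, box 8.
box 1 and box 7 share exactly the 2 values {7, 8}; by pigeonhole those values go to them, so strike 7, 8 from box 8.
No further eliminations apply; box 1 can still be any of 7, 8.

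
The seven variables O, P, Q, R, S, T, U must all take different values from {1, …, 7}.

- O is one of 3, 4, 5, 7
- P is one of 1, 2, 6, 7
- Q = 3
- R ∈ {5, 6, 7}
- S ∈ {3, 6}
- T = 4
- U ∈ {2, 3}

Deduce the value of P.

1

Q's domain is down to {3}, so Q = 3. Strike 3 from O, S, U.
S has just one choice, so S = 6. Remove 6 from P, R.
T must be 4 (only option left). Remove 4 from O.
U must be 2 (only option left). Eliminate 2 elsewhere: P.
Among the 3 still-open variables, 1 fits only P (and all 3 values in {1, 5, 7} must be used), so P = 1.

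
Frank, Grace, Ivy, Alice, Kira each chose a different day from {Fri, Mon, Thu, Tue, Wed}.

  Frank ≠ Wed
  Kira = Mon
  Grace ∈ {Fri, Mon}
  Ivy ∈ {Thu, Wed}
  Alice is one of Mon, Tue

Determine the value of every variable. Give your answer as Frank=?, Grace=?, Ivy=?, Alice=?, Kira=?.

Kira has just one choice, so Kira = Mon. Eliminate Mon elsewhere: Frank, Grace, Alice.
Grace must be Fri (only option left). Strike Fri from Frank.
Alice's domain is down to {Tue}, so Alice = Tue. Remove Tue from Frank.
That leaves Frank = Thu. Eliminate Thu elsewhere: Ivy.
That leaves Ivy = Wed.

Frank=Thu, Grace=Fri, Ivy=Wed, Alice=Tue, Kira=Mon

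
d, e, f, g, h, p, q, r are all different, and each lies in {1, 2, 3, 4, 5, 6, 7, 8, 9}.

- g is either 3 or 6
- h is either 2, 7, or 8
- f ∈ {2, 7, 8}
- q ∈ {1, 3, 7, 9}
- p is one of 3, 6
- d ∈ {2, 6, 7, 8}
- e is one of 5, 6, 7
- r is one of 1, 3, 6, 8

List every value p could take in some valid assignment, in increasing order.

3, 6

The 8 variables together cover exactly {1, 2, 3, 5, 6, 7, 8, 9} — 8 values for 8 variables — and 5 appears only in e's list, so e = 5.
Among the 7 still-open variables, 9 fits only q (and all 7 values in {1, 2, 3, 6, 7, 8, 9} must be used), so q = 9.
The 6 still-open variables together cover exactly {1, 2, 3, 6, 7, 8} — 6 values for 6 variables — and 1 appears only in r's list, so r = 1.
g and p between them cover only {3, 6} — a naked pair. Remove those values from d.
No further eliminations apply; p can still be any of 3, 6.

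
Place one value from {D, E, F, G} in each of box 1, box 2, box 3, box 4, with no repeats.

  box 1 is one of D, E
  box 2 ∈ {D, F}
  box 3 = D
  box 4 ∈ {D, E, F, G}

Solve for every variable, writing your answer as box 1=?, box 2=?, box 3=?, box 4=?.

box 1=E, box 2=F, box 3=D, box 4=G

box 3 must be D (only option left). Eliminate D elsewhere: box 1, box 2, box 4.
That leaves box 1 = E. Eliminate E elsewhere: box 4.
box 2's domain is down to {F}, so box 2 = F. Strike F from box 4.
box 4 has just one choice, so box 4 = G.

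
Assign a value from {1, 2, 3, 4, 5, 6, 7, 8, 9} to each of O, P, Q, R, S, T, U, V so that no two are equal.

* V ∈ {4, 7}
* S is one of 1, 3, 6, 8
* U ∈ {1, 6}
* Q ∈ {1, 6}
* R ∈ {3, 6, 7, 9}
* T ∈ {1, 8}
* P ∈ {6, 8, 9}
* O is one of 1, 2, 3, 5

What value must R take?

7

The 2 variables Q and U are confined to {1, 6}, which locks those values in; drop them from O, P, R, S, T.
T must be 8 (only option left). So P, S can't be 8.
P's domain is down to {9}, so P = 9. Eliminate 9 elsewhere: R.
S must be 3 (only option left). Strike 3 from O, R.
So R = 7.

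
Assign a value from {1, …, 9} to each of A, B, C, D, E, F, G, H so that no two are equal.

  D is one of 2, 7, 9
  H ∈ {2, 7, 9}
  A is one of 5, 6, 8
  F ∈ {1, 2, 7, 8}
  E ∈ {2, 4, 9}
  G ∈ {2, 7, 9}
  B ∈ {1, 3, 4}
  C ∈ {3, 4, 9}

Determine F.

8

D, G, H between them cover only {2, 7, 9} — a naked triple. Remove those values from C, E, F.
That leaves E = 4. So B, C can't be 4.
C must be 3 (only option left). Eliminate 3 elsewhere: B.
B must be 1 (only option left). Eliminate 1 elsewhere: F.
So F = 8.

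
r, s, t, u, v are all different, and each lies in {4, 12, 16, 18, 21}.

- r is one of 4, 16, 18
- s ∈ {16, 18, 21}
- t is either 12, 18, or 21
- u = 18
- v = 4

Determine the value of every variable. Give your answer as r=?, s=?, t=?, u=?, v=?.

u has just one choice, so u = 18. Strike 18 from r, s, t.
That leaves v = 4. Remove 4 from r.
r has just one choice, so r = 16. Remove 16 from s.
s's domain is down to {21}, so s = 21. Strike 21 from t.
That leaves t = 12.

r=16, s=21, t=12, u=18, v=4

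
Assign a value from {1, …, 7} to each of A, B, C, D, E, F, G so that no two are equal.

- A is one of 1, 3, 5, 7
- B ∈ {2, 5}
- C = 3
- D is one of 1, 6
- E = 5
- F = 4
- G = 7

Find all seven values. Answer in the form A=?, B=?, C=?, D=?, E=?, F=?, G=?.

C's domain is down to {3}, so C = 3. So A can't be 3.
E must be 5 (only option left). Eliminate 5 elsewhere: A, B.
F has just one choice, so F = 4.
G has just one choice, so G = 7. So A can't be 7.
That leaves A = 1. So D can't be 1.
B's domain is down to {2}, so B = 2.
That leaves D = 6.

A=1, B=2, C=3, D=6, E=5, F=4, G=7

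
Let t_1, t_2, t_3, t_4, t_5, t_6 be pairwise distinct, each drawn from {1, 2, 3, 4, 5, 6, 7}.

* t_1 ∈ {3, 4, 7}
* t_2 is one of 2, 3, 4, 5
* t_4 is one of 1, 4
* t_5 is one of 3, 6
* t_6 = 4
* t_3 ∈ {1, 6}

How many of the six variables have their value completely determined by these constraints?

t_6's domain is down to {4}, so t_6 = 4. Remove 4 from t_1, t_2, t_4.
t_4's domain is down to {1}, so t_4 = 1. So t_3 can't be 1.
t_3 has just one choice, so t_3 = 6. Eliminate 6 elsewhere: t_5.
t_5 must be 3 (only option left). So t_1, t_2 can't be 3.
t_1 must be 7 (only option left).
Determined: t_1=7, t_3=6, t_4=1, t_5=3, t_6=4. The other variables each still have more than one consistent value. That makes 5.

5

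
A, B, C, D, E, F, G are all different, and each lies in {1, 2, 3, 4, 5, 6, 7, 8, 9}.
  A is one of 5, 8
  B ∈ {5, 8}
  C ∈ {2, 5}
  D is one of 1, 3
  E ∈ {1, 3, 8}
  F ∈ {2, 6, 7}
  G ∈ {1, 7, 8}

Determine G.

7

Among the 7 variables, 6 fits only F (and all 7 values in {1, 2, 3, 5, 6, 7, 8} must be used), so F = 6.
The 6 still-open variables draw from only 6 values {1, 2, 3, 5, 7, 8}, so each is used; only C can be 2, hence C = 2.
The 5 still-open variables draw from only 5 values {1, 3, 5, 7, 8}, so each is used; only G can be 7, hence G = 7.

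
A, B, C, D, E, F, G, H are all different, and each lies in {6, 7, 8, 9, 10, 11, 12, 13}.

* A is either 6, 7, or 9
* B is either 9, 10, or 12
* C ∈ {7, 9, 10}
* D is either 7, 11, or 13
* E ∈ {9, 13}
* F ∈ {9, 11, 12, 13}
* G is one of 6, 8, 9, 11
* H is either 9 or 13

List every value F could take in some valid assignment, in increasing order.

The 8 variables draw from only 8 values {6, 7, 8, 9, 10, 11, 12, 13}, so each is used; only G can be 8, hence G = 8.
The 7 still-open variables draw from only 7 values {6, 7, 9, 10, 11, 12, 13}, so each is used; only A can be 6, hence A = 6.
E and H share exactly the 2 values {9, 13}; by pigeonhole those values go to them, so strike 9, 13 from B, C, D, F.
No further eliminations apply; F can still be any of 11, 12.

11, 12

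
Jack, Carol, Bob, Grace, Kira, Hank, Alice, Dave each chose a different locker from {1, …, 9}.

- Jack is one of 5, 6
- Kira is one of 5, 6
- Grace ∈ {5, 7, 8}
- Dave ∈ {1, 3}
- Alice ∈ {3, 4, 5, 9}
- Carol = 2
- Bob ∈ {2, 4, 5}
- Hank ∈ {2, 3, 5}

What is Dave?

Carol's domain is down to {2}, so Carol = 2. Eliminate 2 elsewhere: Bob, Hank.
Jack and Kira between them cover only {5, 6} — a naked pair. Remove those values from Bob, Grace, Hank, Alice.
Bob's domain is down to {4}, so Bob = 4. So Alice can't be 4.
Hank has just one choice, so Hank = 3. So Alice, Dave can't be 3.
So Dave = 1.

1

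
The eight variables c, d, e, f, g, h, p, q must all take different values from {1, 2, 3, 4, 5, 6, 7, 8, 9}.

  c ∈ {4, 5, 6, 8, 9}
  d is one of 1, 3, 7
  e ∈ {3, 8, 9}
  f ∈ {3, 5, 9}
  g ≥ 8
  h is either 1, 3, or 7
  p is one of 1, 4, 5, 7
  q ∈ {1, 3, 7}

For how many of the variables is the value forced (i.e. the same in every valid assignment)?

3

The 8 variables draw from only 8 values {1, 3, 4, 5, 6, 7, 8, 9}, so each is used; only c can be 6, hence c = 6.
Among the 7 still-open variables, 4 fits only p (and all 7 values in {1, 3, 4, 5, 7, 8, 9} must be used), so p = 4.
The 6 still-open variables draw from only 6 values {1, 3, 5, 7, 8, 9}, so each is used; only f can be 5, hence f = 5.
d, h, q share exactly the 3 values {1, 3, 7}; by pigeonhole those values go to them, so strike 1, 3, 7 from e.
Determined: c=6, f=5, p=4. The other variables each still have more than one consistent value. That makes 3.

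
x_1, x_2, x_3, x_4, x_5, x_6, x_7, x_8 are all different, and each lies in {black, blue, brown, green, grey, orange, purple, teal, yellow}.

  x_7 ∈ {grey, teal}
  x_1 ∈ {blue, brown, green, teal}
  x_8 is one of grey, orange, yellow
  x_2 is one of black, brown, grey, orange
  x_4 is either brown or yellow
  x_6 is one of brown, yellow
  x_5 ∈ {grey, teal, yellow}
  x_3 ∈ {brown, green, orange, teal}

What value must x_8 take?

Among the 8 variables, black fits only x_2 (and all 8 values in {black, blue, brown, green, grey, orange, teal, yellow} must be used), so x_2 = black.
Among the 7 still-open variables, blue fits only x_1 (and all 7 values in {blue, brown, green, grey, orange, teal, yellow} must be used), so x_1 = blue.
The 6 still-open variables draw from only 6 values {brown, green, grey, orange, teal, yellow}, so each is used; only x_3 can be green, hence x_3 = green.
Among the 5 still-open variables, orange fits only x_8 (and all 5 values in {brown, grey, orange, teal, yellow} must be used), so x_8 = orange.

orange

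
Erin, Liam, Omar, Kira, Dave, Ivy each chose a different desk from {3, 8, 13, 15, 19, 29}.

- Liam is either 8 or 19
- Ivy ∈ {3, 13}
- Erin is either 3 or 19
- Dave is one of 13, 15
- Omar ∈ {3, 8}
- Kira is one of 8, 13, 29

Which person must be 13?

Ivy

The 6 variables draw from only 6 values {3, 8, 13, 15, 19, 29}, so each is used; only Dave can be 15, hence Dave = 15.
The 5 still-open variables draw from only 5 values {3, 8, 13, 19, 29}, so each is used; only Kira can be 29, hence Kira = 29.
Among the 4 still-open variables, 13 fits only Ivy (and all 4 values in {3, 8, 13, 19} must be used), so Ivy = 13.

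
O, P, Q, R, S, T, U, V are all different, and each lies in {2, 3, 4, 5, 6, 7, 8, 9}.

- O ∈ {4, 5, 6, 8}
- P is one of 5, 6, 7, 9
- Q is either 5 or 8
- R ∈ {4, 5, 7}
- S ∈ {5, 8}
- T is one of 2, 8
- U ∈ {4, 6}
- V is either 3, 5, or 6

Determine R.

7

Among the 8 variables, 2 fits only T (and all 8 values in {2, 3, 4, 5, 6, 7, 8, 9} must be used), so T = 2.
The 7 still-open variables together cover exactly {3, 4, 5, 6, 7, 8, 9} — 7 values for 7 variables — and 3 appears only in V's list, so V = 3.
Among the 6 still-open variables, 9 fits only P (and all 6 values in {4, 5, 6, 7, 8, 9} must be used), so P = 9.
The 5 still-open variables together cover exactly {4, 5, 6, 7, 8} — 5 values for 5 variables — and 7 appears only in R's list, so R = 7.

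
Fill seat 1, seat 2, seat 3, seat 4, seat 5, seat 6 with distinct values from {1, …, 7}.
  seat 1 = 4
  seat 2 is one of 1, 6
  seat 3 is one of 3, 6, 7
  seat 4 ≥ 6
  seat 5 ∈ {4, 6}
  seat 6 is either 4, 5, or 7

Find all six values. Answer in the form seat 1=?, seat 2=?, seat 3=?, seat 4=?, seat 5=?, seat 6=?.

seat 1=4, seat 2=1, seat 3=3, seat 4=7, seat 5=6, seat 6=5

seat 1 must be 4 (only option left). So seat 5, seat 6 can't be 4.
That leaves seat 5 = 6. Eliminate 6 elsewhere: seat 2, seat 3, seat 4.
seat 2's domain is down to {1}, so seat 2 = 1.
seat 4 has just one choice, so seat 4 = 7. So seat 3, seat 6 can't be 7.
That leaves seat 6 = 5.
seat 3 must be 3 (only option left).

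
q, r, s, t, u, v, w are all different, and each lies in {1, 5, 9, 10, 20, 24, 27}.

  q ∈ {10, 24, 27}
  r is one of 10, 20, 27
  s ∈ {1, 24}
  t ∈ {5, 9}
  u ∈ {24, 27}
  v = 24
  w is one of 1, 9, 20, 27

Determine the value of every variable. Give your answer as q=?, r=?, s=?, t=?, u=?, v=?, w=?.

v's domain is down to {24}, so v = 24. So q, s, u can't be 24.
s must be 1 (only option left). Eliminate 1 elsewhere: w.
u's domain is down to {27}, so u = 27. Strike 27 from q, r, w.
q has just one choice, so q = 10. Eliminate 10 elsewhere: r.
That leaves r = 20. So w can't be 20.
w must be 9 (only option left). So t can't be 9.
t must be 5 (only option left).

q=10, r=20, s=1, t=5, u=27, v=24, w=9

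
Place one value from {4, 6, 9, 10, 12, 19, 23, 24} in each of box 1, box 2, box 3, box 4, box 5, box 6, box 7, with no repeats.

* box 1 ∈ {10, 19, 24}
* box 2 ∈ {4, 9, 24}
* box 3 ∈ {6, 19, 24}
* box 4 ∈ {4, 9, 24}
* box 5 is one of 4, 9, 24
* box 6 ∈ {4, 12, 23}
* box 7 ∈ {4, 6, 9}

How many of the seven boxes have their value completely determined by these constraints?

3

The 3 variables box 2, box 4, box 5 are confined to {4, 9, 24}, which locks those values in; drop them from box 1, box 3, box 6, box 7.
box 7's domain is down to {6}, so box 7 = 6. Remove 6 from box 3.
That leaves box 3 = 19. Eliminate 19 elsewhere: box 1.
box 1 has just one choice, so box 1 = 10.
Determined: box 1=10, box 3=19, box 7=6. The other boxes each still have more than one consistent value. That makes 3.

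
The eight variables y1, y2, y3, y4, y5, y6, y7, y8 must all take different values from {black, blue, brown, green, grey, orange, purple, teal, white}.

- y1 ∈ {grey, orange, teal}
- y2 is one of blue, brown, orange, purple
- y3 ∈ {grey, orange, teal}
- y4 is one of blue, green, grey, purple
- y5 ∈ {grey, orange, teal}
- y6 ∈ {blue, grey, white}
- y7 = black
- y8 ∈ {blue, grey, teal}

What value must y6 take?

white

y7 must be black (only option left).
y1, y3, y5 between them cover only {grey, orange, teal} — a naked triple. Remove those values from y2, y4, y6, y8.
That leaves y8 = blue. Remove blue from y2, y4, y6.
So y6 = white.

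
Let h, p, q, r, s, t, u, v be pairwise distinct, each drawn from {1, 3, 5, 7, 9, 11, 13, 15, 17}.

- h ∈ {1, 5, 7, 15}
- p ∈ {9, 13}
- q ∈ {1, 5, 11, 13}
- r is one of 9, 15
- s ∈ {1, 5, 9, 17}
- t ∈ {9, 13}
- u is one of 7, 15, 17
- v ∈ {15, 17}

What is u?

7

The 8 variables draw from only 8 values {1, 5, 7, 9, 11, 13, 15, 17}, so each is used; only q can be 11, hence q = 11.
p and t between them cover only {9, 13} — a naked pair. Remove those values from r, s.
r's domain is down to {15}, so r = 15. Eliminate 15 elsewhere: h, u, v.
v must be 17 (only option left). Eliminate 17 elsewhere: s, u.
So u = 7.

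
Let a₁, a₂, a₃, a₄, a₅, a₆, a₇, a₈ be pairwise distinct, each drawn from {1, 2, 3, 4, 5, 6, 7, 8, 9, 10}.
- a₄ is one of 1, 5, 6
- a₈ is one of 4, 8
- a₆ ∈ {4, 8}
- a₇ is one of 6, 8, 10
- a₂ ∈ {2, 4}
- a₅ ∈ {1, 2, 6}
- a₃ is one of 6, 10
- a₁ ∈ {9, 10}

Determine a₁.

The 8 variables together cover exactly {1, 2, 4, 5, 6, 8, 9, 10} — 8 values for 8 variables — and 5 appears only in a₄'s list, so a₄ = 5.
Among the 7 still-open variables, 1 fits only a₅ (and all 7 values in {1, 2, 4, 6, 8, 9, 10} must be used), so a₅ = 1.
Among the 6 still-open variables, 2 fits only a₂ (and all 6 values in {2, 4, 6, 8, 9, 10} must be used), so a₂ = 2.
The 5 still-open variables together cover exactly {4, 6, 8, 9, 10} — 5 values for 5 variables — and 9 appears only in a₁'s list, so a₁ = 9.

9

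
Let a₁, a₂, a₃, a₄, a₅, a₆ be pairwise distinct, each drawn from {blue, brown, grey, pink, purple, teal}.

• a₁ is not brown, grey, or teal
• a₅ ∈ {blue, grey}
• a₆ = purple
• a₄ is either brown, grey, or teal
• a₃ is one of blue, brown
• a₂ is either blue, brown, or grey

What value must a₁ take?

pink

a₆ must be purple (only option left). Remove purple from a₁.
Among the 5 still-open variables, pink fits only a₁ (and all 5 values in {blue, brown, grey, pink, teal} must be used), so a₁ = pink.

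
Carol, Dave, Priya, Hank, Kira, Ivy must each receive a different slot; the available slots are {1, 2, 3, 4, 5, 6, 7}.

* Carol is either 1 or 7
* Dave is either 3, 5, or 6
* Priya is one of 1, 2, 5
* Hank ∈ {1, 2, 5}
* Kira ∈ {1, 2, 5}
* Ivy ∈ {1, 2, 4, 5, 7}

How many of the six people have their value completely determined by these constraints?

2

Priya, Hank, Kira share exactly the 3 values {1, 2, 5}; by pigeonhole those values go to them, so strike 1, 2, 5 from Carol, Dave, Ivy.
Carol has just one choice, so Carol = 7. So Ivy can't be 7.
Ivy has just one choice, so Ivy = 4.
Determined: Carol=7, Ivy=4. The other people each still have more than one consistent value. That makes 2.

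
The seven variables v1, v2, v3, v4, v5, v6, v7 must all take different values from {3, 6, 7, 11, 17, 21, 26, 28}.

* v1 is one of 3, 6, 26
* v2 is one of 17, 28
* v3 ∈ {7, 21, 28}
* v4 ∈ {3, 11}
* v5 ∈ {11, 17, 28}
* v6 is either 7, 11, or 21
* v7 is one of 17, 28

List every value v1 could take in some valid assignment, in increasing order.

6, 26

v2 and v7 between them cover only {17, 28} — a naked pair. Remove those values from v3, v5.
That leaves v5 = 11. Remove 11 from v4, v6.
v4 must be 3 (only option left). Strike 3 from v1.
No further eliminations apply; v1 can still be any of 6, 26.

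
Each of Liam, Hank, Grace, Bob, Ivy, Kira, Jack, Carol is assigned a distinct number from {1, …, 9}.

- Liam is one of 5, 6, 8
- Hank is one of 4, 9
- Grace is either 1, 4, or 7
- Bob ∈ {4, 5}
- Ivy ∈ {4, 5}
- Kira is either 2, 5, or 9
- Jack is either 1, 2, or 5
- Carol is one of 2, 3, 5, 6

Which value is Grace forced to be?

The 2 variables Bob and Ivy are confined to {4, 5}, which locks those values in; drop them from Liam, Hank, Grace, Kira, Jack, Carol.
Hank must be 9 (only option left). So Kira can't be 9.
Kira has just one choice, so Kira = 2. So Jack, Carol can't be 2.
Jack's domain is down to {1}, so Jack = 1. Remove 1 from Grace.
So Grace = 7.

7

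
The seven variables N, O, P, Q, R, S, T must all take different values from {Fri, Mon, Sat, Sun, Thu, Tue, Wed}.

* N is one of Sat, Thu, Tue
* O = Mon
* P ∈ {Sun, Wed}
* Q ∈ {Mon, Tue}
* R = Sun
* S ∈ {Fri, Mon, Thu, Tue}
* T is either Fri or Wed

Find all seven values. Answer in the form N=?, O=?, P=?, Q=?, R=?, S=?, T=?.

O must be Mon (only option left). Remove Mon from Q, S.
Q must be Tue (only option left). Remove Tue from N, S.
R has just one choice, so R = Sun. Strike Sun from P.
That leaves P = Wed. Strike Wed from T.
T's domain is down to {Fri}, so T = Fri. Remove Fri from S.
That leaves S = Thu. Eliminate Thu elsewhere: N.
N has just one choice, so N = Sat.

N=Sat, O=Mon, P=Wed, Q=Tue, R=Sun, S=Thu, T=Fri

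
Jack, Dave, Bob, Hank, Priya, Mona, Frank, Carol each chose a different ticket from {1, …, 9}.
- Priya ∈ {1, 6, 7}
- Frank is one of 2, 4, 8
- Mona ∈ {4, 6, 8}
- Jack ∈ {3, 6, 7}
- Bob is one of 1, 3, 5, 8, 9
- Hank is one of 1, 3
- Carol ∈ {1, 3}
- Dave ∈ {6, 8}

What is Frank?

2

Hank and Carol share exactly the 2 values {1, 3}; by pigeonhole those values go to them, so strike 1, 3 from Jack, Bob, Priya.
Jack and Priya share exactly the 2 values {6, 7}; by pigeonhole those values go to them, so strike 6, 7 from Dave, Mona.
Dave's domain is down to {8}, so Dave = 8. Eliminate 8 elsewhere: Bob, Mona, Frank.
Mona must be 4 (only option left). Eliminate 4 elsewhere: Frank.
So Frank = 2.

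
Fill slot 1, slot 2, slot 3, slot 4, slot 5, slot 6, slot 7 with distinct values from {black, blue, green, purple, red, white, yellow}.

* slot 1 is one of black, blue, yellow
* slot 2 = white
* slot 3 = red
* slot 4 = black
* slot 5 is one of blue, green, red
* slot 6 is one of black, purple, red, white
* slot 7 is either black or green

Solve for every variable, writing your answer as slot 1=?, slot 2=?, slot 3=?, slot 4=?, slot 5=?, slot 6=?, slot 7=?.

slot 1=yellow, slot 2=white, slot 3=red, slot 4=black, slot 5=blue, slot 6=purple, slot 7=green

slot 2's domain is down to {white}, so slot 2 = white. Eliminate white elsewhere: slot 6.
That leaves slot 3 = red. Eliminate red elsewhere: slot 5, slot 6.
slot 4 has just one choice, so slot 4 = black. Eliminate black elsewhere: slot 1, slot 6, slot 7.
slot 6's domain is down to {purple}, so slot 6 = purple.
slot 7 must be green (only option left). Strike green from slot 5.
slot 5 must be blue (only option left). So slot 1 can't be blue.
slot 1 must be yellow (only option left).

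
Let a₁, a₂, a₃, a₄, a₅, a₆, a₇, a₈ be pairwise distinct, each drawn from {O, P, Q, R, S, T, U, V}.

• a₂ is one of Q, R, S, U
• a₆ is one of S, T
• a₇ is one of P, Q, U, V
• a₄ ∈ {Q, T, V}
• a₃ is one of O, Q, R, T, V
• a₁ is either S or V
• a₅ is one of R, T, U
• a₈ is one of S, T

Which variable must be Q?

a₄

The 8 variables draw from only 8 values {O, P, Q, R, S, T, U, V}, so each is used; only a₃ can be O, hence a₃ = O.
Among the 7 still-open variables, P fits only a₇ (and all 7 values in {P, Q, R, S, T, U, V} must be used), so a₇ = P.
The 2 variables a₆ and a₈ are confined to {S, T}, which locks those values in; drop them from a₁, a₂, a₄, a₅.
That leaves a₁ = V. Strike V from a₄.
So Q goes to a₄.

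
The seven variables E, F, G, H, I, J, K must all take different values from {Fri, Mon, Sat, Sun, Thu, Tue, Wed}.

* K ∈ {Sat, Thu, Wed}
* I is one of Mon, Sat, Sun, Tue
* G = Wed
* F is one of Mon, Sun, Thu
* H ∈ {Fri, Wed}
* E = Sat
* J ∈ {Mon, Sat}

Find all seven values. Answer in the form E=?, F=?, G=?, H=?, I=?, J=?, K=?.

E=Sat, F=Sun, G=Wed, H=Fri, I=Tue, J=Mon, K=Thu

E's domain is down to {Sat}, so E = Sat. Strike Sat from I, J, K.
G has just one choice, so G = Wed. Remove Wed from H, K.
H has just one choice, so H = Fri.
J has just one choice, so J = Mon. Strike Mon from F, I.
That leaves K = Thu. Eliminate Thu elsewhere: F.
F's domain is down to {Sun}, so F = Sun. Remove Sun from I.
I's domain is down to {Tue}, so I = Tue.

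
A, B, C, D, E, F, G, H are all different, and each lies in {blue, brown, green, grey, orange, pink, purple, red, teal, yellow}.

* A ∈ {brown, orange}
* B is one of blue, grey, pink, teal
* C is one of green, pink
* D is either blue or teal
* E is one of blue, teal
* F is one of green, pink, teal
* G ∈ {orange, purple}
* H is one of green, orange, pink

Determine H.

The 8 variables together cover exactly {blue, brown, green, grey, orange, pink, purple, teal} — 8 values for 8 variables — and brown appears only in A's list, so A = brown.
The 7 still-open variables draw from only 7 values {blue, green, grey, orange, pink, purple, teal}, so each is used; only B can be grey, hence B = grey.
The 6 still-open variables together cover exactly {blue, green, orange, pink, purple, teal} — 6 values for 6 variables — and purple appears only in G's list, so G = purple.
The 5 still-open variables together cover exactly {blue, green, orange, pink, teal} — 5 values for 5 variables — and orange appears only in H's list, so H = orange.

orange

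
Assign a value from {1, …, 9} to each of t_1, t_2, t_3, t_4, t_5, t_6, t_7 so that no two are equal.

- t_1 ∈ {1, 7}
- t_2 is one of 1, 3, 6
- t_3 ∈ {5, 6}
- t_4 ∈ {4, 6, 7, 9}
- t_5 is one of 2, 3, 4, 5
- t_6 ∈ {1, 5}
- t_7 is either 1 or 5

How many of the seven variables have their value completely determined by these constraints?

The 2 variables t_6 and t_7 are confined to {1, 5}, which locks those values in; drop them from t_1, t_2, t_3, t_5.
That leaves t_1 = 7. So t_4 can't be 7.
That leaves t_3 = 6. Strike 6 from t_2, t_4.
That leaves t_2 = 3. Eliminate 3 elsewhere: t_5.
Determined: t_1=7, t_2=3, t_3=6. The other variables each still have more than one consistent value. That makes 3.

3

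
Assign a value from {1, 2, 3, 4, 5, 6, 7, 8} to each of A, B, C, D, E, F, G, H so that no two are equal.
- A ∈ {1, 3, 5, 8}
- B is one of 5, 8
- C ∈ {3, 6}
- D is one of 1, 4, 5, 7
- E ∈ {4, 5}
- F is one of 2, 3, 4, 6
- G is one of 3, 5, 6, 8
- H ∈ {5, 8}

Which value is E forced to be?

The 8 variables together cover exactly {1, 2, 3, 4, 5, 6, 7, 8} — 8 values for 8 variables — and 2 appears only in F's list, so F = 2.
Among the 7 still-open variables, 7 fits only D (and all 7 values in {1, 3, 4, 5, 6, 7, 8} must be used), so D = 7.
The 6 still-open variables draw from only 6 values {1, 3, 4, 5, 6, 8}, so each is used; only A can be 1, hence A = 1.
The 5 still-open variables draw from only 5 values {3, 4, 5, 6, 8}, so each is used; only E can be 4, hence E = 4.

4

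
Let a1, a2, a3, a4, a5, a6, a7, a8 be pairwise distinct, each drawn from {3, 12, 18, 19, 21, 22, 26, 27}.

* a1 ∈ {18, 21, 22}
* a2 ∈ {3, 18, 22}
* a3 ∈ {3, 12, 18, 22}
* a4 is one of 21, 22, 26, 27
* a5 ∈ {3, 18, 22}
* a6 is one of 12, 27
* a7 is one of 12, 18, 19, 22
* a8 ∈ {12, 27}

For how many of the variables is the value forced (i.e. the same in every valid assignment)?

3

The 8 variables together cover exactly {3, 12, 18, 19, 21, 22, 26, 27} — 8 values for 8 variables — and 19 appears only in a7's list, so a7 = 19.
The 7 still-open variables together cover exactly {3, 12, 18, 21, 22, 26, 27} — 7 values for 7 variables — and 26 appears only in a4's list, so a4 = 26.
The 6 still-open variables draw from only 6 values {3, 12, 18, 21, 22, 27}, so each is used; only a1 can be 21, hence a1 = 21.
The 2 variables a6 and a8 are confined to {12, 27}, which locks those values in; drop them from a3.
Determined: a1=21, a4=26, a7=19. The other variables each still have more than one consistent value. That makes 3.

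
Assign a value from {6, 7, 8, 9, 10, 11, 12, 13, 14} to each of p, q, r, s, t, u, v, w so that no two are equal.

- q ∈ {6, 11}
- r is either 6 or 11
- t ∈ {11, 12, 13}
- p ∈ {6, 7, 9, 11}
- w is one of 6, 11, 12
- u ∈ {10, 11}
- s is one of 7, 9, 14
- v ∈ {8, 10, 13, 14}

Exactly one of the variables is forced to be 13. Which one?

q and r between them cover only {6, 11} — a naked pair. Remove those values from p, t, u, w.
u has just one choice, so u = 10. Eliminate 10 elsewhere: v.
w must be 12 (only option left). Strike 12 from t.
So 13 goes to t.

t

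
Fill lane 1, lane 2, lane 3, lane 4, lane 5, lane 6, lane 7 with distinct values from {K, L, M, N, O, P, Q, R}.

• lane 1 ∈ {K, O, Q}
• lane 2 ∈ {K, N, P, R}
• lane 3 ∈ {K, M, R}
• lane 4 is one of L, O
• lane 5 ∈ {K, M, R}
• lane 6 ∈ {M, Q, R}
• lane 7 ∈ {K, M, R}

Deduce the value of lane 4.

lane 3, lane 5, lane 7 share exactly the 3 values {K, M, R}; by pigeonhole those values go to them, so strike K, M, R from lane 1, lane 2, lane 6.
lane 6's domain is down to {Q}, so lane 6 = Q. Remove Q from lane 1.
lane 1 has just one choice, so lane 1 = O. Strike O from lane 4.
So lane 4 = L.

L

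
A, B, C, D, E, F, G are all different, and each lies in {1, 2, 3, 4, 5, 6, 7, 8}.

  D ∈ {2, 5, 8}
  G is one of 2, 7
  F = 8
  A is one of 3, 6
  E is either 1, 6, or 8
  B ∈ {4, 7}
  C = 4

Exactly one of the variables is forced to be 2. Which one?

C's domain is down to {4}, so C = 4. Strike 4 from B.
F's domain is down to {8}, so F = 8. So D, E can't be 8.
B must be 7 (only option left). Remove 7 from G.
So 2 goes to G.

G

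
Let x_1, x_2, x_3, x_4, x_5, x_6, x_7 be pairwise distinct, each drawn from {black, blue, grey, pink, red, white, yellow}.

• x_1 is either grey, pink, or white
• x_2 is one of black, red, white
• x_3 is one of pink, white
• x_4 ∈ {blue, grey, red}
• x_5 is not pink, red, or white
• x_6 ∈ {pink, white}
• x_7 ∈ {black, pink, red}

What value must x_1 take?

The 7 variables draw from only 7 values {black, blue, grey, pink, red, white, yellow}, so each is used; only x_5 can be yellow, hence x_5 = yellow.
The 6 still-open variables draw from only 6 values {black, blue, grey, pink, red, white}, so each is used; only x_4 can be blue, hence x_4 = blue.
The 5 still-open variables draw from only 5 values {black, grey, pink, red, white}, so each is used; only x_1 can be grey, hence x_1 = grey.

grey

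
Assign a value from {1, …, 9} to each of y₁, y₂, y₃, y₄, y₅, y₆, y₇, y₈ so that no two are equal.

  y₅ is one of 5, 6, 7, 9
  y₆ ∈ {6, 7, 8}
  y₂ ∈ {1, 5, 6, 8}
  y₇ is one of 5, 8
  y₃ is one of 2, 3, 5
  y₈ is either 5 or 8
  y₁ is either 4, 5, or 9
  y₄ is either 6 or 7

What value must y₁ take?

y₇ and y₈ between them cover only {5, 8} — a naked pair. Remove those values from y₁, y₂, y₃, y₅, y₆.
y₄ and y₆ between them cover only {6, 7} — a naked pair. Remove those values from y₂, y₅.
That leaves y₂ = 1.
That leaves y₅ = 9. Eliminate 9 elsewhere: y₁.
So y₁ = 4.

4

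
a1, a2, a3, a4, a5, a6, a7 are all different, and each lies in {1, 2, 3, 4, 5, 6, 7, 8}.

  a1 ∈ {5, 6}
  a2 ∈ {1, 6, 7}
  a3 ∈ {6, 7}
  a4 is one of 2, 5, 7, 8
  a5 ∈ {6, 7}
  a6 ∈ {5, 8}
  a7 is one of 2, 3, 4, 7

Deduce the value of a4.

The 2 variables a3 and a5 are confined to {6, 7}, which locks those values in; drop them from a1, a2, a4, a7.
a1 must be 5 (only option left). Remove 5 from a4, a6.
a2's domain is down to {1}, so a2 = 1.
That leaves a6 = 8. Eliminate 8 elsewhere: a4.
So a4 = 2.

2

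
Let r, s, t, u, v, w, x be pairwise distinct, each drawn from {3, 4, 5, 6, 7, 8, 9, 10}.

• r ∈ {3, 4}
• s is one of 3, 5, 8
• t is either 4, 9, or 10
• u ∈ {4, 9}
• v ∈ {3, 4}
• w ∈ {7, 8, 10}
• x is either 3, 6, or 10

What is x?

6

r and v share exactly the 2 values {3, 4}; by pigeonhole those values go to them, so strike 3, 4 from s, t, u, x.
That leaves u = 9. So t can't be 9.
t's domain is down to {10}, so t = 10. Eliminate 10 elsewhere: w, x.
So x = 6.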